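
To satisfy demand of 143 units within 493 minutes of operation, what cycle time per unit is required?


Cycle time = available time / demand
= 493 / 143
= 3.45 min/unit


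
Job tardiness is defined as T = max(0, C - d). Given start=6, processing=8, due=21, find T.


Completion = start + processing = 6 + 8 = 14
Tardiness = max(0, C - d) = max(0, 14 - 21)
= max(0, -7)
= 0


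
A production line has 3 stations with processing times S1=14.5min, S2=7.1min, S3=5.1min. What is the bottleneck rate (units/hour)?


Bottleneck = longest station time
Station times: [14.5, 7.1, 5.1]
Max = 14.5 min
Rate = 60 / 14.5
= 4.14 units/hour (bottleneck: 14.5min)


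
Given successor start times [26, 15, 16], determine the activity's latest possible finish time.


LF = min of all successor start times
Successors start at: [26, 15, 16]
LF = min(26, 15, 16)
= 15


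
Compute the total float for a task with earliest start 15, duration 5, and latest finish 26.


EF = ES + duration = 15 + 5 = 20
LS = LF - duration = 26 - 5 = 21
Total Float = LF - EF = 26 - 20
(or LS - ES = 21 - 15)
= 6


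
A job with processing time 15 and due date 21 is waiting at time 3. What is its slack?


Slack = due - current_time - processing
= 21 - 3 - 15
= 3


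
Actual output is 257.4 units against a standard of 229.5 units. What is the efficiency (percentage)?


Efficiency = (actual / standard) × 100
= (257.4 / 229.5) × 100
= 112.2%


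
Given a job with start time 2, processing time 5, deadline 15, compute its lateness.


Completion = 2 + 5 = 7
Lateness = C - d = 7 - 15
= -8


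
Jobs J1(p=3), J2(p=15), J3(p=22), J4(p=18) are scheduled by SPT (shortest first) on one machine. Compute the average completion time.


SPT order: J1 → J2 → J4 → J3
Completion times:
  J1: C=3
  J2: C=18
  J4: C=36
  J3: C=58
Sum = 115, n = 4
Mean flow = 115/4
= 28.75


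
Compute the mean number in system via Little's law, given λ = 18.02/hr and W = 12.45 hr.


Little's law: L = λ × W
= 18.02 × 12.45
= 224.35


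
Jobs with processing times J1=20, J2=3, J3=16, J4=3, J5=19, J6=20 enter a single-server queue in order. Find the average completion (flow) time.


Completion times:
  J1: completes at 20
  J2: completes at 23
  J3: completes at 39
  J4: completes at 42
  J5: completes at 61
  J6: completes at 81
Sum = 266
Average = 266/6
= 44.33


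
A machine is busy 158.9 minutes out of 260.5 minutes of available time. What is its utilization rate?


Utilization = busy / total × 100
= 158.9 / 260.5 × 100
= 61.0%


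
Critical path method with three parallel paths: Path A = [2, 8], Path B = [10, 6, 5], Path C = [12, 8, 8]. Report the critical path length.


Path A: 2 + 8 = 10
Path B: 10 + 6 + 5 = 21
Path C: 12 + 8 + 8 = 28
Critical path = longest = max(10, 21, 28)
= 28 (Path C)


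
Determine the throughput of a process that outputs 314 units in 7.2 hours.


Throughput = units / time
= 314 / 7.2
= 43.6 units/hour


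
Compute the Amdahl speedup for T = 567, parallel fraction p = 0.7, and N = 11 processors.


Amdahl's law: T_p = T × ((1-p) + p/N)
= 567 × ((1-0.7) + 0.7/11)
= 567 × (0.30 + 0.0636)
= 567 × 0.3636
= 206.18
Speedup = 567/206.18
= 2.75×


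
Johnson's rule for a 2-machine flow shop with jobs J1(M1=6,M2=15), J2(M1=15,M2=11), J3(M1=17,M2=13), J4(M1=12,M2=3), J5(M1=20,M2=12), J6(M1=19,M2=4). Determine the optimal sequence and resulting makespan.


Johnson's rule:
Group 1 (M1≤M2, sort by M1): ['J1']
Group 2 (M1>M2, sort desc M2): ['J3', 'J5', 'J2', 'J6', 'J4']
Sequence: J1 → J3 → J5 → J2 → J6 → J4
Makespan calculation:
  J1: M1 done=6, M2 done=21
  J3: M1 done=23, M2 done=36
  J5: M1 done=43, M2 done=55
  J2: M1 done=58, M2 done=69
  J6: M1 done=77, M2 done=81
  J4: M1 done=89, M2 done=92
= Sequence: J1 → J3 → J5 → J2 → J6 → J4, Makespan: 92


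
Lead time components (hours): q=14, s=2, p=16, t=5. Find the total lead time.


Lead time = queue + setup + processing + transit
= 14 + 2 + 16 + 5
= 37 hours


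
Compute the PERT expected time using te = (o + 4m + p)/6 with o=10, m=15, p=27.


te = (o + 4m + p) / 6
= (10 + 4×15 + 27) / 6
= (10 + 60 + 27) / 6
= 97 / 6
= 16.17


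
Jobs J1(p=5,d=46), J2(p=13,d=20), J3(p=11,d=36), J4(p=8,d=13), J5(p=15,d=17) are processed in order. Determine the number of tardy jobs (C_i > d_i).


Completion vs due date:
  J1: C=5, d=46 → on time
  J2: C=18, d=20 → on time
  J3: C=29, d=36 → on time
  J4: C=37, d=13 → TARDY
  J5: C=52, d=17 → TARDY
Tardy jobs: J4, J5
Count = 2


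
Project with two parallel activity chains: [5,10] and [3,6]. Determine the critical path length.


Path A: 5 + 10 = 15
Path B: 3 + 6 = 9
Critical path = longest = max(15, 9)
= 15 (Path A)


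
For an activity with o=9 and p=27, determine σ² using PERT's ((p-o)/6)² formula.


σ² = ((p - o) / 6)² = (p - o)² / 36
= (27 - 9)² / 36
= 18² / 36
= 324 / 36
= 9.0000


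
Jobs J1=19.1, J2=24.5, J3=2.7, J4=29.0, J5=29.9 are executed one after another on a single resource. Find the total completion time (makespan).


Sequential makespan: sum all processing times
= 19.1 + 24.5 + 2.7 + 29.0 + 29.9
= 105.2 time units


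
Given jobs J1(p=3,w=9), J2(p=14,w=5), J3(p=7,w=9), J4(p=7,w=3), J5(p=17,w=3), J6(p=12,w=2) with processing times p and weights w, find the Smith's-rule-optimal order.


WSPT (Smith's rule): sort by p/w ascending
  J1: p/w = 3/9 = 0.333
  J3: p/w = 7/9 = 0.778
  J4: p/w = 7/3 = 2.333
  J2: p/w = 14/5 = 2.800
  J5: p/w = 17/3 = 5.667
  J6: p/w = 12/2 = 6.000
Order: J1 → J3 → J4 → J2 → J5 → J6


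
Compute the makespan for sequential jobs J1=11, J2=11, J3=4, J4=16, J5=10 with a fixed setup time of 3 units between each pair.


Makespan = Σ processing + (n-1) × setup
= (11 + 11 + 4 + 16 + 10) + (5-1)×3
= 52 + 12
= 64 time units


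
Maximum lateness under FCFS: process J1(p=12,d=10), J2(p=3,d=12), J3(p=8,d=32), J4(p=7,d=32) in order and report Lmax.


Lateness per job (L = C - d):
  J1: C=12, d=10, L=2
  J2: C=15, d=12, L=3
  J3: C=23, d=32, L=-9
  J4: C=30, d=32, L=-2
Lmax = max(2, 3, -9, -2)
= 3


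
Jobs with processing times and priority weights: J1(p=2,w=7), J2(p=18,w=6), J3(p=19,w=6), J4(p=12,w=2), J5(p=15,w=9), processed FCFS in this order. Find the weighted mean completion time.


Completion times:
  J1: C=2, w×C=7×2=14
  J2: C=20, w×C=6×20=120
  J3: C=39, w×C=6×39=234
  J4: C=51, w×C=2×51=102
  J5: C=66, w×C=9×66=594
Sum w×C = 1064
Sum w = 30
Weighted avg = 1064/30
= 35.47


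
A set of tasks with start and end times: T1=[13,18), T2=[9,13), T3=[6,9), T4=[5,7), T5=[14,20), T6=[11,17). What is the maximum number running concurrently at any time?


Check each time point for overlaps:
  t=14: 3 tasks active (T1, T5, T6)
Max concurrent = 3


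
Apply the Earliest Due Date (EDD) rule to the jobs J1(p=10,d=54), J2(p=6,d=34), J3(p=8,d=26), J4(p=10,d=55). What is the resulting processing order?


EDD: sort by earliest due date
  J3: d=26, p=8
  J2: d=34, p=6
  J1: d=54, p=10
  J4: d=55, p=10
Order: J3 → J2 → J1 → J4


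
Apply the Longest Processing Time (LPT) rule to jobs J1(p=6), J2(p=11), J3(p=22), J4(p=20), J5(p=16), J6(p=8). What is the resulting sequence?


LPT: sort by longest processing time first
  J3: p=22
  J4: p=20
  J5: p=16
  J2: p=11
  J6: p=8
  J1: p=6
Order: J3 → J4 → J5 → J2 → J6 → J1


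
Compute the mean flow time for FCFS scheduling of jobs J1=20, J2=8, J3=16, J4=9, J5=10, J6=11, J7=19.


Completion times:
  J1: completes at 20
  J2: completes at 28
  J3: completes at 44
  J4: completes at 53
  J5: completes at 63
  J6: completes at 74
  J7: completes at 93
Sum = 375
Average = 375/7
= 53.57


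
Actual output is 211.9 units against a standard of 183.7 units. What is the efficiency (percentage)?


Efficiency = (actual / standard) × 100
= (211.9 / 183.7) × 100
= 115.4%


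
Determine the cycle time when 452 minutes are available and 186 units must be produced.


Cycle time = available time / demand
= 452 / 186
= 2.43 min/unit


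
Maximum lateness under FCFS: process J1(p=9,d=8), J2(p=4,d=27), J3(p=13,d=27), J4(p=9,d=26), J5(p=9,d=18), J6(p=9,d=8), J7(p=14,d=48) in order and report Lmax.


Lateness per job (L = C - d):
  J1: C=9, d=8, L=1
  J2: C=13, d=27, L=-14
  J3: C=26, d=27, L=-1
  J4: C=35, d=26, L=9
  J5: C=44, d=18, L=26
  J6: C=53, d=8, L=45
  J7: C=67, d=48, L=19
Lmax = max(1, -14, -1, 9, 26, 45, 19)
= 45


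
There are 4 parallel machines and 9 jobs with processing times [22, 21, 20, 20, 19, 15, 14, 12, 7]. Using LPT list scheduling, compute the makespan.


Jobs (LPT sorted): [22, 21, 20, 20, 19, 15, 14, 12, 7]
Machines: 4
  J=22 → Machine 1 (load: 0+22=22)
  J=21 → Machine 2 (load: 0+21=21)
  J=20 → Machine 3 (load: 0+20=20)
  J=20 → Machine 4 (load: 0+20=20)
  J=19 → Machine 3 (load: 20+19=39)
  J=15 → Machine 4 (load: 20+15=35)
  J=14 → Machine 2 (load: 21+14=35)
  J=12 → Machine 1 (load: 22+12=34)
  J=7 → Machine 1 (load: 34+7=41)
Machine loads: [41, 35, 39, 35]
Makespan = max = 41 time units


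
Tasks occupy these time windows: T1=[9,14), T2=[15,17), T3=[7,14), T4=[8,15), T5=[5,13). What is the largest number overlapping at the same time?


Check each time point for overlaps:
  t=9: 4 tasks active (T1, T3, T4, T5)
Max concurrent = 4


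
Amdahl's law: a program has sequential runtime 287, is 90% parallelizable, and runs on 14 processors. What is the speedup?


Amdahl's law: T_p = T × ((1-p) + p/N)
= 287 × ((1-0.9) + 0.9/14)
= 287 × (0.10 + 0.0643)
= 287 × 0.1643
= 47.15
Speedup = 287/47.15
= 6.09×


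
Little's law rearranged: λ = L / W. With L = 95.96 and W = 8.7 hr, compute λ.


Little's law: L = λW → λ = L / W
= 95.96 / 8.7
= 11.03 per hour


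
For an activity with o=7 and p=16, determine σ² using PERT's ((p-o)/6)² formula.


σ² = ((p - o) / 6)² = (p - o)² / 36
= (16 - 7)² / 36
= 9² / 36
= 81 / 36
= 2.2500


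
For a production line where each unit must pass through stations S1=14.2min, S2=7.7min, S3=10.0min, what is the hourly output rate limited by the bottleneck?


Bottleneck = longest station time
Station times: [14.2, 7.7, 10.0]
Max = 14.2 min
Rate = 60 / 14.2
= 4.23 units/hour (bottleneck: 14.2min)


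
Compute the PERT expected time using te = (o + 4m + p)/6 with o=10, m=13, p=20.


te = (o + 4m + p) / 6
= (10 + 4×13 + 20) / 6
= (10 + 52 + 20) / 6
= 82 / 6
= 13.67


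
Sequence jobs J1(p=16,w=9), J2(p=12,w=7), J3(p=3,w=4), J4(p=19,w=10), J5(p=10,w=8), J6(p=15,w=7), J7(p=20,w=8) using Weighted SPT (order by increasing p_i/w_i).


WSPT (Smith's rule): sort by p/w ascending
  J3: p/w = 3/4 = 0.750
  J5: p/w = 10/8 = 1.250
  J2: p/w = 12/7 = 1.714
  J1: p/w = 16/9 = 1.778
  J4: p/w = 19/10 = 1.900
  J6: p/w = 15/7 = 2.143
  J7: p/w = 20/8 = 2.500
Order: J3 → J5 → J2 → J1 → J4 → J6 → J7


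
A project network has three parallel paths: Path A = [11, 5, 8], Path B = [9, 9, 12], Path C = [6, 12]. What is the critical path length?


Path A: 11 + 5 + 8 = 24
Path B: 9 + 9 + 12 = 30
Path C: 6 + 12 = 18
Critical path = longest = max(24, 30, 18)
= 30 (Path B)


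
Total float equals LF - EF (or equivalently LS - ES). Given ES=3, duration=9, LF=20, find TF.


EF = ES + duration = 3 + 9 = 12
LS = LF - duration = 20 - 9 = 11
Total Float = LF - EF = 20 - 12
(or LS - ES = 11 - 3)
= 8


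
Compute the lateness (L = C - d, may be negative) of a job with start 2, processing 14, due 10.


Completion = 2 + 14 = 16
Lateness = C - d = 16 - 10
= 6


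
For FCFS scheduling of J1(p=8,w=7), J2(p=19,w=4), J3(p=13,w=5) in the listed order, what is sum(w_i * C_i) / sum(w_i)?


Completion times:
  J1: C=8, w×C=7×8=56
  J2: C=27, w×C=4×27=108
  J3: C=40, w×C=5×40=200
Sum w×C = 364
Sum w = 16
Weighted avg = 364/16
= 22.75


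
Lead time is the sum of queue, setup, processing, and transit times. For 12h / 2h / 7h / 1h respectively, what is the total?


Lead time = queue + setup + processing + transit
= 12 + 2 + 7 + 1
= 22 hours


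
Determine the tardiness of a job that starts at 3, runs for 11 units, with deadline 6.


Completion = start + processing = 3 + 11 = 14
Tardiness = max(0, C - d) = max(0, 14 - 6)
= max(0, 8)
= 8


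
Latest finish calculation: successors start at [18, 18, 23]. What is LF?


LF = min of all successor start times
Successors start at: [18, 18, 23]
LF = min(18, 18, 23)
= 18


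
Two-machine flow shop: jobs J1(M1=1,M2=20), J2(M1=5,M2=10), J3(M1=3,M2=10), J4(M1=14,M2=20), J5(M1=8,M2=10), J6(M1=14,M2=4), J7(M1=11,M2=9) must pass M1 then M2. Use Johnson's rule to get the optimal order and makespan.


Johnson's rule:
Group 1 (M1≤M2, sort by M1): ['J1', 'J3', 'J2', 'J5', 'J4']
Group 2 (M1>M2, sort desc M2): ['J7', 'J6']
Sequence: J1 → J3 → J2 → J5 → J4 → J7 → J6
Makespan calculation:
  J1: M1 done=1, M2 done=21
  J3: M1 done=4, M2 done=31
  J2: M1 done=9, M2 done=41
  J5: M1 done=17, M2 done=51
  J4: M1 done=31, M2 done=71
  J7: M1 done=42, M2 done=80
  J6: M1 done=56, M2 done=84
= Sequence: J1 → J3 → J2 → J5 → J4 → J7 → J6, Makespan: 84


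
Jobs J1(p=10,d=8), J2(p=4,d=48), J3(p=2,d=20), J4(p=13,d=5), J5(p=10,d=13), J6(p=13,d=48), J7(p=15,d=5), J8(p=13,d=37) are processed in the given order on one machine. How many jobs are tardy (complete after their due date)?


Completion vs due date:
  J1: C=10, d=8 → TARDY
  J2: C=14, d=48 → on time
  J3: C=16, d=20 → on time
  J4: C=29, d=5 → TARDY
  J5: C=39, d=13 → TARDY
  J6: C=52, d=48 → TARDY
  J7: C=67, d=5 → TARDY
  J8: C=80, d=37 → TARDY
Tardy jobs: J1, J4, J5, J6, J7, J8
Count = 6


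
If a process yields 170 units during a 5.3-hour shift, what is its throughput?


Throughput = units / time
= 170 / 5.3
= 32.1 units/hour


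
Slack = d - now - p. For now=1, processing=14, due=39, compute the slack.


Slack = due - current_time - processing
= 39 - 1 - 14
= 24


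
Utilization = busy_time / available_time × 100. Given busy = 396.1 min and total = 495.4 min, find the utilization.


Utilization = busy / total × 100
= 396.1 / 495.4 × 100
= 80.0%


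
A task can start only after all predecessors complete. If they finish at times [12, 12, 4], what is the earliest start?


ES = max of all predecessor completion times
Predecessors: [12, 12, 4]
ES = max(12, 12, 4)
= 12


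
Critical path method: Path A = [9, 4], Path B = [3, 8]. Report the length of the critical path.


Path A: 9 + 4 = 13
Path B: 3 + 8 = 11
Critical path = longest = max(13, 11)
= 13 (Path A)


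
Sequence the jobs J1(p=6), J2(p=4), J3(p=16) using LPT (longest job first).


LPT: sort by longest processing time first
  J3: p=16
  J1: p=6
  J2: p=4
Order: J3 → J1 → J2


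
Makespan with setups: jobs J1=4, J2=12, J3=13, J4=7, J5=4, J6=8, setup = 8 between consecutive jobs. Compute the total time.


Makespan = Σ processing + (n-1) × setup
= (4 + 12 + 13 + 7 + 4 + 8) + (6-1)×8
= 48 + 40
= 88 time units


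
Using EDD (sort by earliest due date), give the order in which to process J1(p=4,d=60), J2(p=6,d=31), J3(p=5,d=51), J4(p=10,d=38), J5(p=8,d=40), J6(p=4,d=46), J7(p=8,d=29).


EDD: sort by earliest due date
  J7: d=29, p=8
  J2: d=31, p=6
  J4: d=38, p=10
  J5: d=40, p=8
  J6: d=46, p=4
  J3: d=51, p=5
  J1: d=60, p=4
Order: J7 → J2 → J4 → J5 → J6 → J3 → J1


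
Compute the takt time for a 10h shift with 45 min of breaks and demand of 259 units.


Available = 10×60 - 45 = 555 min
Takt time = 555 / 259
= 2.14 min/unit


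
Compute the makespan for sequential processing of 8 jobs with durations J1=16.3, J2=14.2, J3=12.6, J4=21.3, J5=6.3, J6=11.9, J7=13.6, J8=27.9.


Sequential makespan: sum all processing times
= 16.3 + 14.2 + 12.6 + 21.3 + 6.3 + 11.9 + 13.6 + 27.9
= 124.1 time units


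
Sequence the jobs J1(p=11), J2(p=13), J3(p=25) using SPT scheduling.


SPT: sort by shortest processing time
  J1: p=11
  J2: p=13
  J3: p=25
Order: J1 → J2 → J3


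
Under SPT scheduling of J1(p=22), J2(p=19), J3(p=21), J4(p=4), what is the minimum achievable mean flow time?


SPT order: J4 → J2 → J3 → J1
Completion times:
  J4: C=4
  J2: C=23
  J3: C=44
  J1: C=66
Sum = 137, n = 4
Mean flow = 137/4
= 34.25


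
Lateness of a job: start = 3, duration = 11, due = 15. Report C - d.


Completion = 3 + 11 = 14
Lateness = C - d = 14 - 15
= -1


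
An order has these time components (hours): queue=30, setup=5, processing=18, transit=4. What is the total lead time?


Lead time = queue + setup + processing + transit
= 30 + 5 + 18 + 4
= 57 hours


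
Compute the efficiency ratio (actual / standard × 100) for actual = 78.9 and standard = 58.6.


Efficiency = (actual / standard) × 100
= (78.9 / 58.6) × 100
= 134.6%


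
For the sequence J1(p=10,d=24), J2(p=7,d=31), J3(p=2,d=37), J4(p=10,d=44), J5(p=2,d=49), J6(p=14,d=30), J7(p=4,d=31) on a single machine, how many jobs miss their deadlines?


Completion vs due date:
  J1: C=10, d=24 → on time
  J2: C=17, d=31 → on time
  J3: C=19, d=37 → on time
  J4: C=29, d=44 → on time
  J5: C=31, d=49 → on time
  J6: C=45, d=30 → TARDY
  J7: C=49, d=31 → TARDY
Tardy jobs: J6, J7
Count = 2


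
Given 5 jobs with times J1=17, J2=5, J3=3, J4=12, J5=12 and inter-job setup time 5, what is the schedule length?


Makespan = Σ processing + (n-1) × setup
= (17 + 5 + 3 + 12 + 12) + (5-1)×5
= 49 + 20
= 69 time units


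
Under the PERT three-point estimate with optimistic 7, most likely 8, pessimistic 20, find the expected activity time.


te = (o + 4m + p) / 6
= (7 + 4×8 + 20) / 6
= (7 + 32 + 20) / 6
= 59 / 6
= 9.83


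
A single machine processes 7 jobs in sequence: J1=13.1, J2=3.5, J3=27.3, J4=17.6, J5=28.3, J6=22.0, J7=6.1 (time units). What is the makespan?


Sequential makespan: sum all processing times
= 13.1 + 3.5 + 27.3 + 17.6 + 28.3 + 22.0 + 6.1
= 117.9 time units


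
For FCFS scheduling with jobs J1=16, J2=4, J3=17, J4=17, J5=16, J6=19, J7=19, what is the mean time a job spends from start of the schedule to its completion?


Completion times:
  J1: completes at 16
  J2: completes at 20
  J3: completes at 37
  J4: completes at 54
  J5: completes at 70
  J6: completes at 89
  J7: completes at 108
Sum = 394
Average = 394/7
= 56.29


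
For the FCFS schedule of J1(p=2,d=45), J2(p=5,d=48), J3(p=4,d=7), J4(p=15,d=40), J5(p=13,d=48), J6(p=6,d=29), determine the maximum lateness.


Lateness per job (L = C - d):
  J1: C=2, d=45, L=-43
  J2: C=7, d=48, L=-41
  J3: C=11, d=7, L=4
  J4: C=26, d=40, L=-14
  J5: C=39, d=48, L=-9
  J6: C=45, d=29, L=16
Lmax = max(-43, -41, 4, -14, -9, 16)
= 16


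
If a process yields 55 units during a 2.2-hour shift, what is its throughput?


Throughput = units / time
= 55 / 2.2
= 25.0 units/hour


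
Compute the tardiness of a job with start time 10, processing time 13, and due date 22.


Completion = start + processing = 10 + 13 = 23
Tardiness = max(0, C - d) = max(0, 23 - 22)
= max(0, 1)
= 1


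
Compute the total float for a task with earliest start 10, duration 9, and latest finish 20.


EF = ES + duration = 10 + 9 = 19
LS = LF - duration = 20 - 9 = 11
Total Float = LF - EF = 20 - 19
(or LS - ES = 11 - 10)
= 1


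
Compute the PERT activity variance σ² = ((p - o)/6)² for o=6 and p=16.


σ² = ((p - o) / 6)² = (p - o)² / 36
= (16 - 6)² / 36
= 10² / 36
= 100 / 36
= 2.7778


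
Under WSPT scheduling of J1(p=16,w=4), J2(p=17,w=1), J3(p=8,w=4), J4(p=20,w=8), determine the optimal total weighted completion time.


WSPT order (by p/w): J3 → J4 → J1 → J2
  J3: C=8, w·C=4×8=32
  J4: C=28, w·C=8×28=224
  J1: C=44, w·C=4×44=176
  J2: C=61, w·C=1×61=61
Σ w·C = 493
= 493


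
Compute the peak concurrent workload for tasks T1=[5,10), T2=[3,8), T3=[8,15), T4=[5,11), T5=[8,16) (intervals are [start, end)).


Check each time point for overlaps:
  t=8: 4 tasks active (T1, T3, T4, T5)
Max concurrent = 4


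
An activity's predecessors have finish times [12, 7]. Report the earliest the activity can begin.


ES = max of all predecessor completion times
Predecessors: [12, 7]
ES = max(12, 7)
= 12


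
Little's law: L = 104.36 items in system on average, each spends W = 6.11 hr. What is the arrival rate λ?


Little's law: L = λW → λ = L / W
= 104.36 / 6.11
= 17.08 per hour


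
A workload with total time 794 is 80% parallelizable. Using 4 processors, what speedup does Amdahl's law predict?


Amdahl's law: T_p = T × ((1-p) + p/N)
= 794 × ((1-0.8) + 0.8/4)
= 794 × (0.20 + 0.2000)
= 794 × 0.4000
= 317.60
Speedup = 794/317.60
= 2.50×


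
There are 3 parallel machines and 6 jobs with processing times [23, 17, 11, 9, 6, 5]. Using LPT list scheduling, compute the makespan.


Jobs (LPT sorted): [23, 17, 11, 9, 6, 5]
Machines: 3
  J=23 → Machine 1 (load: 0+23=23)
  J=17 → Machine 2 (load: 0+17=17)
  J=11 → Machine 3 (load: 0+11=11)
  J=9 → Machine 3 (load: 11+9=20)
  J=6 → Machine 2 (load: 17+6=23)
  J=5 → Machine 3 (load: 20+5=25)
Machine loads: [23, 23, 25]
Makespan = max = 25 time units


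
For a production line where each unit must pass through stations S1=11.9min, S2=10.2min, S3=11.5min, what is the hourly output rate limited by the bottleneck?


Bottleneck = longest station time
Station times: [11.9, 10.2, 11.5]
Max = 11.9 min
Rate = 60 / 11.9
= 5.04 units/hour (bottleneck: 11.9min)


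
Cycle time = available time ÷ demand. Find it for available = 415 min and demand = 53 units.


Cycle time = available time / demand
= 415 / 53
= 7.83 min/unit


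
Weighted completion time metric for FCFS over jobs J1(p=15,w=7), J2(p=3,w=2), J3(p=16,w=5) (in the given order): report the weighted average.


Completion times:
  J1: C=15, w×C=7×15=105
  J2: C=18, w×C=2×18=36
  J3: C=34, w×C=5×34=170
Sum w×C = 311
Sum w = 14
Weighted avg = 311/14
= 22.21


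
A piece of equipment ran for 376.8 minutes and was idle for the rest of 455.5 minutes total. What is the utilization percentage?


Utilization = busy / total × 100
= 376.8 / 455.5 × 100
= 82.7%


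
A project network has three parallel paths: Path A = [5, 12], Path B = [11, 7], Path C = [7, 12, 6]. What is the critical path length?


Path A: 5 + 12 = 17
Path B: 11 + 7 = 18
Path C: 7 + 12 + 6 = 25
Critical path = longest = max(17, 18, 25)
= 25 (Path C)


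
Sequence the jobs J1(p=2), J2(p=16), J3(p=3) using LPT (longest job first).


LPT: sort by longest processing time first
  J2: p=16
  J3: p=3
  J1: p=2
Order: J2 → J3 → J1


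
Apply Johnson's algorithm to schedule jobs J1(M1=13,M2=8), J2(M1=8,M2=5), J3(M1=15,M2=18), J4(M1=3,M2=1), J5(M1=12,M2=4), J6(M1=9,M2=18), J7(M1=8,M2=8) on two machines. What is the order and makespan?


Johnson's rule:
Group 1 (M1≤M2, sort by M1): ['J7', 'J6', 'J3']
Group 2 (M1>M2, sort desc M2): ['J1', 'J2', 'J5', 'J4']
Sequence: J7 → J6 → J3 → J1 → J2 → J5 → J4
Makespan calculation:
  J7: M1 done=8, M2 done=16
  J6: M1 done=17, M2 done=35
  J3: M1 done=32, M2 done=53
  J1: M1 done=45, M2 done=61
  J2: M1 done=53, M2 done=66
  J5: M1 done=65, M2 done=70
  J4: M1 done=68, M2 done=71
= Sequence: J7 → J6 → J3 → J1 → J2 → J5 → J4, Makespan: 71


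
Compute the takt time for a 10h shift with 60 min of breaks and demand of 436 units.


Available = 10×60 - 60 = 540 min
Takt time = 540 / 436
= 1.24 min/unit


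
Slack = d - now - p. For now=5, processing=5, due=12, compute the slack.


Slack = due - current_time - processing
= 12 - 5 - 5
= 2


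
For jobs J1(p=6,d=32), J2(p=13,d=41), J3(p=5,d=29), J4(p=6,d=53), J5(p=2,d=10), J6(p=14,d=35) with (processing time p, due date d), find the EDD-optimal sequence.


EDD: sort by earliest due date
  J5: d=10, p=2
  J3: d=29, p=5
  J1: d=32, p=6
  J6: d=35, p=14
  J2: d=41, p=13
  J4: d=53, p=6
Order: J5 → J3 → J1 → J6 → J2 → J4


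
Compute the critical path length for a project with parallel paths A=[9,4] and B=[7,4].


Path A: 9 + 4 = 13
Path B: 7 + 4 = 11
Critical path = longest = max(13, 11)
= 13 (Path A)


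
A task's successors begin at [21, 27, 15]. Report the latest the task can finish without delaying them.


LF = min of all successor start times
Successors start at: [21, 27, 15]
LF = min(21, 27, 15)
= 15


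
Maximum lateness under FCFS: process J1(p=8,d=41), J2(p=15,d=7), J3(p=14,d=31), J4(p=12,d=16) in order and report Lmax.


Lateness per job (L = C - d):
  J1: C=8, d=41, L=-33
  J2: C=23, d=7, L=16
  J3: C=37, d=31, L=6
  J4: C=49, d=16, L=33
Lmax = max(-33, 16, 6, 33)
= 33


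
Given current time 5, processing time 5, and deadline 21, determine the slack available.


Slack = due - current_time - processing
= 21 - 5 - 5
= 11


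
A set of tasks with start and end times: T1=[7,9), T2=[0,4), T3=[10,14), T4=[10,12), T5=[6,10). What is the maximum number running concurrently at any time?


Check each time point for overlaps:
  t=7: 2 tasks active (T1, T5)
Max concurrent = 2


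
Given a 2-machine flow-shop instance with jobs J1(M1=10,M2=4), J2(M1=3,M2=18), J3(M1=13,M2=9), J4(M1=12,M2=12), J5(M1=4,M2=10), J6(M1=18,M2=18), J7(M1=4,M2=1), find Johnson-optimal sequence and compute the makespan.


Johnson's rule:
Group 1 (M1≤M2, sort by M1): ['J2', 'J5', 'J4', 'J6']
Group 2 (M1>M2, sort desc M2): ['J3', 'J1', 'J7']
Sequence: J2 → J5 → J4 → J6 → J3 → J1 → J7
Makespan calculation:
  J2: M1 done=3, M2 done=21
  J5: M1 done=7, M2 done=31
  J4: M1 done=19, M2 done=43
  J6: M1 done=37, M2 done=61
  J3: M1 done=50, M2 done=70
  J1: M1 done=60, M2 done=74
  J7: M1 done=64, M2 done=75
= Sequence: J2 → J5 → J4 → J6 → J3 → J1 → J7, Makespan: 75


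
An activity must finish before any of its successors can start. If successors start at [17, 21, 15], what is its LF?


LF = min of all successor start times
Successors start at: [17, 21, 15]
LF = min(17, 21, 15)
= 15


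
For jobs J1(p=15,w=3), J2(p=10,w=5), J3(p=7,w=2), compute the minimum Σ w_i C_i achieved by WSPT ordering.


WSPT order (by p/w): J2 → J3 → J1
  J2: C=10, w·C=5×10=50
  J3: C=17, w·C=2×17=34
  J1: C=32, w·C=3×32=96
Σ w·C = 180
= 180


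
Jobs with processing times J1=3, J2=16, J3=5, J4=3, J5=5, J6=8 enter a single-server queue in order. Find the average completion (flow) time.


Completion times:
  J1: completes at 3
  J2: completes at 19
  J3: completes at 24
  J4: completes at 27
  J5: completes at 32
  J6: completes at 40
Sum = 145
Average = 145/6
= 24.17


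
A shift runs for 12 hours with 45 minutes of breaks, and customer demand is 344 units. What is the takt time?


Available = 12×60 - 45 = 675 min
Takt time = 675 / 344
= 1.96 min/unit


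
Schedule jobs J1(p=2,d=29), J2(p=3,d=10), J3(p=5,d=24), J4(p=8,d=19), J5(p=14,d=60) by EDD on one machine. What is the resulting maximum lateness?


EDD order: J2 → J4 → J3 → J1 → J5
Completion and lateness:
  J2: C=3, d=10, L=3-10=-7
  J4: C=11, d=19, L=11-19=-8
  J3: C=16, d=24, L=16-24=-8
  J1: C=18, d=29, L=18-29=-11
  J5: C=32, d=60, L=32-60=-28
Lmax = max(-7, -8, -8, -11, -28)
= -7


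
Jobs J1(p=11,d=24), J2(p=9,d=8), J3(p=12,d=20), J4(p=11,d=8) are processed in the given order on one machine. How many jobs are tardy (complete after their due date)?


Completion vs due date:
  J1: C=11, d=24 → on time
  J2: C=20, d=8 → TARDY
  J3: C=32, d=20 → TARDY
  J4: C=43, d=8 → TARDY
Tardy jobs: J2, J3, J4
Count = 3


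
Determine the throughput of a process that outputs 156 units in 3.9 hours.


Throughput = units / time
= 156 / 3.9
= 40.0 units/hour


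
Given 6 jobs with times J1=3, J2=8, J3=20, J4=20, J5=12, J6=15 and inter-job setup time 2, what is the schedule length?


Makespan = Σ processing + (n-1) × setup
= (3 + 8 + 20 + 20 + 12 + 15) + (6-1)×2
= 78 + 10
= 88 time units


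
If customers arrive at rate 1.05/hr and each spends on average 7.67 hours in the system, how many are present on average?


Little's law: L = λ × W
= 1.05 × 7.67
= 8.05


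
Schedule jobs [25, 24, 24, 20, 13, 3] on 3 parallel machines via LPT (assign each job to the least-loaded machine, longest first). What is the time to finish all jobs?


Jobs (LPT sorted): [25, 24, 24, 20, 13, 3]
Machines: 3
  J=25 → Machine 1 (load: 0+25=25)
  J=24 → Machine 2 (load: 0+24=24)
  J=24 → Machine 3 (load: 0+24=24)
  J=20 → Machine 2 (load: 24+20=44)
  J=13 → Machine 3 (load: 24+13=37)
  J=3 → Machine 1 (load: 25+3=28)
Machine loads: [28, 44, 37]
Makespan = max = 44 time units


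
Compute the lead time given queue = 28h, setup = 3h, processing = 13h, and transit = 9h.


Lead time = queue + setup + processing + transit
= 28 + 3 + 13 + 9
= 53 hours


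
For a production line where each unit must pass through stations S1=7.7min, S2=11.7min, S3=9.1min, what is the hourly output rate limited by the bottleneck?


Bottleneck = longest station time
Station times: [7.7, 11.7, 9.1]
Max = 11.7 min
Rate = 60 / 11.7
= 5.13 units/hour (bottleneck: 11.7min)


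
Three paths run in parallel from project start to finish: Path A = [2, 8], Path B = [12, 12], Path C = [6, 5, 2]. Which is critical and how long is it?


Path A: 2 + 8 = 10
Path B: 12 + 12 = 24
Path C: 6 + 5 + 2 = 13
Critical path = longest = max(10, 24, 13)
= 24 (Path B)


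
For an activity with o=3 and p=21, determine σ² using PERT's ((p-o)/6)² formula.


σ² = ((p - o) / 6)² = (p - o)² / 36
= (21 - 3)² / 36
= 18² / 36
= 324 / 36
= 9.0000


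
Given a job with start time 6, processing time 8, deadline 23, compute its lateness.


Completion = 6 + 8 = 14
Lateness = C - d = 14 - 23
= -9


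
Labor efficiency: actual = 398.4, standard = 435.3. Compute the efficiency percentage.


Efficiency = (actual / standard) × 100
= (398.4 / 435.3) × 100
= 91.5%


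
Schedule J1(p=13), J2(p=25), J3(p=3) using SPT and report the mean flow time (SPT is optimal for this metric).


SPT order: J3 → J1 → J2
Completion times:
  J3: C=3
  J1: C=16
  J2: C=41
Sum = 60, n = 3
Mean flow = 60/3
= 20.00


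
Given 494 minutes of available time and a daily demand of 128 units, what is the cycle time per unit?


Cycle time = available time / demand
= 494 / 128
= 3.86 min/unit


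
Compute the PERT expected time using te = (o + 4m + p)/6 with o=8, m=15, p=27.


te = (o + 4m + p) / 6
= (8 + 4×15 + 27) / 6
= (8 + 60 + 27) / 6
= 95 / 6
= 15.83


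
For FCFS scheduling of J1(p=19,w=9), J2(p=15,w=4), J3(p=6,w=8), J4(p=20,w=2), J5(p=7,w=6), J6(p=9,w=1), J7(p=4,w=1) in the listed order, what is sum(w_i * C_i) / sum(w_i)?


Completion times:
  J1: C=19, w×C=9×19=171
  J2: C=34, w×C=4×34=136
  J3: C=40, w×C=8×40=320
  J4: C=60, w×C=2×60=120
  J5: C=67, w×C=6×67=402
  J6: C=76, w×C=1×76=76
  J7: C=80, w×C=1×80=80
Sum w×C = 1305
Sum w = 31
Weighted avg = 1305/31
= 42.10


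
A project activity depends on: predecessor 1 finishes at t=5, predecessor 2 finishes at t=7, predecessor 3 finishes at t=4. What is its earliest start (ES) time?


ES = max of all predecessor completion times
Predecessors: [5, 7, 4]
ES = max(5, 7, 4)
= 7


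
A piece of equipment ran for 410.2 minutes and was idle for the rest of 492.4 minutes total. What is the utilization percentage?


Utilization = busy / total × 100
= 410.2 / 492.4 × 100
= 83.3%


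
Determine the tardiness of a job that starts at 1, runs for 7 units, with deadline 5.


Completion = start + processing = 1 + 7 = 8
Tardiness = max(0, C - d) = max(0, 8 - 5)
= max(0, 3)
= 3


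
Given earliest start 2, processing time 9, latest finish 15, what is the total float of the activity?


EF = ES + duration = 2 + 9 = 11
LS = LF - duration = 15 - 9 = 6
Total Float = LF - EF = 15 - 11
(or LS - ES = 6 - 2)
= 4


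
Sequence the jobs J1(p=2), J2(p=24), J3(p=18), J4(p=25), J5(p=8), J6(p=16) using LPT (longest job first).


LPT: sort by longest processing time first
  J4: p=25
  J2: p=24
  J3: p=18
  J6: p=16
  J5: p=8
  J1: p=2
Order: J4 → J2 → J3 → J6 → J5 → J1


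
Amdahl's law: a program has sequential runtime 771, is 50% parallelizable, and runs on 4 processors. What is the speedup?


Amdahl's law: T_p = T × ((1-p) + p/N)
= 771 × ((1-0.5) + 0.5/4)
= 771 × (0.50 + 0.1250)
= 771 × 0.6250
= 481.88
Speedup = 771/481.88
= 1.60×


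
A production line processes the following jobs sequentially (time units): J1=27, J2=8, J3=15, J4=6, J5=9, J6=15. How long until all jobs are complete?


Sequential makespan: sum all processing times
= 27 + 8 + 15 + 6 + 9 + 15
= 80 time units


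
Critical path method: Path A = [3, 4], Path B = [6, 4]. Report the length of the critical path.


Path A: 3 + 4 = 7
Path B: 6 + 4 = 10
Critical path = longest = max(7, 10)
= 10 (Path B)


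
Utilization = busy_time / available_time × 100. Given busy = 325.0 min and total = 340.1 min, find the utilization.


Utilization = busy / total × 100
= 325.0 / 340.1 × 100
= 95.6%


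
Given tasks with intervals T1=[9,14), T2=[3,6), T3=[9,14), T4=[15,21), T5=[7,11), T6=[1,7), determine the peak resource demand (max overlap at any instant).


Check each time point for overlaps:
  t=9: 3 tasks active (T1, T3, T5)
Max concurrent = 3


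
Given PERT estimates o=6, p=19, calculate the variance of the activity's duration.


σ² = ((p - o) / 6)² = (p - o)² / 36
= (19 - 6)² / 36
= 13² / 36
= 169 / 36
= 4.6944


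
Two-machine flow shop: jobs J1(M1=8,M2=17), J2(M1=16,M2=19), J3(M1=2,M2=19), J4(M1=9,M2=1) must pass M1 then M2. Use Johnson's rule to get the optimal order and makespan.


Johnson's rule:
Group 1 (M1≤M2, sort by M1): ['J3', 'J1', 'J2']
Group 2 (M1>M2, sort desc M2): ['J4']
Sequence: J3 → J1 → J2 → J4
Makespan calculation:
  J3: M1 done=2, M2 done=21
  J1: M1 done=10, M2 done=38
  J2: M1 done=26, M2 done=57
  J4: M1 done=35, M2 done=58
= Sequence: J3 → J1 → J2 → J4, Makespan: 58


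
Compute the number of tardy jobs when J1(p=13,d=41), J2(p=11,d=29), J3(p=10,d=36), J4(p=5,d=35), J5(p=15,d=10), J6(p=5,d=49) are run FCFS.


Completion vs due date:
  J1: C=13, d=41 → on time
  J2: C=24, d=29 → on time
  J3: C=34, d=36 → on time
  J4: C=39, d=35 → TARDY
  J5: C=54, d=10 → TARDY
  J6: C=59, d=49 → TARDY
Tardy jobs: J4, J5, J6
Count = 3


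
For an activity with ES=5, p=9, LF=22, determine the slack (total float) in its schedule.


EF = ES + duration = 5 + 9 = 14
LS = LF - duration = 22 - 9 = 13
Total Float = LF - EF = 22 - 14
(or LS - ES = 13 - 5)
= 8


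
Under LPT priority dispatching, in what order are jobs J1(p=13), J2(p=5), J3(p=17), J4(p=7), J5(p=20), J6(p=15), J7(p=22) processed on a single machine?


LPT: sort by longest processing time first
  J7: p=22
  J5: p=20
  J3: p=17
  J6: p=15
  J1: p=13
  J4: p=7
  J2: p=5
Order: J7 → J5 → J3 → J6 → J1 → J4 → J2


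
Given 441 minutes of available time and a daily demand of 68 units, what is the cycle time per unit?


Cycle time = available time / demand
= 441 / 68
= 6.49 min/unit


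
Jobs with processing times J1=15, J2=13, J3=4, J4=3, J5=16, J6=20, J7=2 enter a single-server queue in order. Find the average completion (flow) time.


Completion times:
  J1: completes at 15
  J2: completes at 28
  J3: completes at 32
  J4: completes at 35
  J5: completes at 51
  J6: completes at 71
  J7: completes at 73
Sum = 305
Average = 305/7
= 43.57


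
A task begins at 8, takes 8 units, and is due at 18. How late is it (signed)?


Completion = 8 + 8 = 16
Lateness = C - d = 16 - 18
= -2


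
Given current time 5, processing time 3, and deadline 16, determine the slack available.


Slack = due - current_time - processing
= 16 - 5 - 3
= 8


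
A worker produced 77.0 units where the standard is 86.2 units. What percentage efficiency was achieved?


Efficiency = (actual / standard) × 100
= (77.0 / 86.2) × 100
= 89.3%


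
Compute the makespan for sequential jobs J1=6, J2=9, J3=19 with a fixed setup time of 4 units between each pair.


Makespan = Σ processing + (n-1) × setup
= (6 + 9 + 19) + (3-1)×4
= 34 + 8
= 42 time units


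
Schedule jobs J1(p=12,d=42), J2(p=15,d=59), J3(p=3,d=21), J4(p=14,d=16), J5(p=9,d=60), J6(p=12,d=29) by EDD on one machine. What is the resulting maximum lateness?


EDD order: J4 → J3 → J6 → J1 → J2 → J5
Completion and lateness:
  J4: C=14, d=16, L=14-16=-2
  J3: C=17, d=21, L=17-21=-4
  J6: C=29, d=29, L=29-29=0
  J1: C=41, d=42, L=41-42=-1
  J2: C=56, d=59, L=56-59=-3
  J5: C=65, d=60, L=65-60=5
Lmax = max(-2, -4, 0, -1, -3, 5)
= 5


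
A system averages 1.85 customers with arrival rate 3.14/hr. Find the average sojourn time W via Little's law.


Little's law: L = λW → W = L / λ
= 1.85 / 3.14
= 0.59 hours


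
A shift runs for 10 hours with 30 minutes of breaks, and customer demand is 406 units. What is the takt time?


Available = 10×60 - 30 = 570 min
Takt time = 570 / 406
= 1.40 min/unit


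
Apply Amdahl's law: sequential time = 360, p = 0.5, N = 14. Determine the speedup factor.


Amdahl's law: T_p = T × ((1-p) + p/N)
= 360 × ((1-0.5) + 0.5/14)
= 360 × (0.50 + 0.0357)
= 360 × 0.5357
= 192.86
Speedup = 360/192.86
= 1.87×


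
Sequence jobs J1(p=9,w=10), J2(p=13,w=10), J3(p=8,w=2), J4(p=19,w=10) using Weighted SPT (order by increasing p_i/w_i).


WSPT (Smith's rule): sort by p/w ascending
  J1: p/w = 9/10 = 0.900
  J2: p/w = 13/10 = 1.300
  J4: p/w = 19/10 = 1.900
  J3: p/w = 8/2 = 4.000
Order: J1 → J2 → J4 → J3


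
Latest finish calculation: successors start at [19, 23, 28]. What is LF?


LF = min of all successor start times
Successors start at: [19, 23, 28]
LF = min(19, 23, 28)
= 19


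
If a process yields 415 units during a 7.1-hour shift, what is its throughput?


Throughput = units / time
= 415 / 7.1
= 58.5 units/hour


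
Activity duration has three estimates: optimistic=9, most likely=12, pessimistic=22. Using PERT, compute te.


te = (o + 4m + p) / 6
= (9 + 4×12 + 22) / 6
= (9 + 48 + 22) / 6
= 79 / 6
= 13.17


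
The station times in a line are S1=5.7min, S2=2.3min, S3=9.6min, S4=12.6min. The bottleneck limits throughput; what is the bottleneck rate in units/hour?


Bottleneck = longest station time
Station times: [5.7, 2.3, 9.6, 12.6]
Max = 12.6 min
Rate = 60 / 12.6
= 4.76 units/hour (bottleneck: 12.6min)


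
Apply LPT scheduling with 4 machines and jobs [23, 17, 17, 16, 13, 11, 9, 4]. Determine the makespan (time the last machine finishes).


Jobs (LPT sorted): [23, 17, 17, 16, 13, 11, 9, 4]
Machines: 4
  J=23 → Machine 1 (load: 0+23=23)
  J=17 → Machine 2 (load: 0+17=17)
  J=17 → Machine 3 (load: 0+17=17)
  J=16 → Machine 4 (load: 0+16=16)
  J=13 → Machine 4 (load: 16+13=29)
  J=11 → Machine 2 (load: 17+11=28)
  J=9 → Machine 3 (load: 17+9=26)
  J=4 → Machine 1 (load: 23+4=27)
Machine loads: [27, 28, 26, 29]
Makespan = max = 29 time units


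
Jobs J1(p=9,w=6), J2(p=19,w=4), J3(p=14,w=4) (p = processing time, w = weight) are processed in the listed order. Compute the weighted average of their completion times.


Completion times:
  J1: C=9, w×C=6×9=54
  J2: C=28, w×C=4×28=112
  J3: C=42, w×C=4×42=168
Sum w×C = 334
Sum w = 14
Weighted avg = 334/14
= 23.86


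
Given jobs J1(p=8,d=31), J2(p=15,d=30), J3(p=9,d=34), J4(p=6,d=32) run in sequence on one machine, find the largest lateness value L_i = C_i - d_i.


Lateness per job (L = C - d):
  J1: C=8, d=31, L=-23
  J2: C=23, d=30, L=-7
  J3: C=32, d=34, L=-2
  J4: C=38, d=32, L=6
Lmax = max(-23, -7, -2, 6)
= 6


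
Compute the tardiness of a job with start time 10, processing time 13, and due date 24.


Completion = start + processing = 10 + 13 = 23
Tardiness = max(0, C - d) = max(0, 23 - 24)
= max(0, -1)
= 0
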